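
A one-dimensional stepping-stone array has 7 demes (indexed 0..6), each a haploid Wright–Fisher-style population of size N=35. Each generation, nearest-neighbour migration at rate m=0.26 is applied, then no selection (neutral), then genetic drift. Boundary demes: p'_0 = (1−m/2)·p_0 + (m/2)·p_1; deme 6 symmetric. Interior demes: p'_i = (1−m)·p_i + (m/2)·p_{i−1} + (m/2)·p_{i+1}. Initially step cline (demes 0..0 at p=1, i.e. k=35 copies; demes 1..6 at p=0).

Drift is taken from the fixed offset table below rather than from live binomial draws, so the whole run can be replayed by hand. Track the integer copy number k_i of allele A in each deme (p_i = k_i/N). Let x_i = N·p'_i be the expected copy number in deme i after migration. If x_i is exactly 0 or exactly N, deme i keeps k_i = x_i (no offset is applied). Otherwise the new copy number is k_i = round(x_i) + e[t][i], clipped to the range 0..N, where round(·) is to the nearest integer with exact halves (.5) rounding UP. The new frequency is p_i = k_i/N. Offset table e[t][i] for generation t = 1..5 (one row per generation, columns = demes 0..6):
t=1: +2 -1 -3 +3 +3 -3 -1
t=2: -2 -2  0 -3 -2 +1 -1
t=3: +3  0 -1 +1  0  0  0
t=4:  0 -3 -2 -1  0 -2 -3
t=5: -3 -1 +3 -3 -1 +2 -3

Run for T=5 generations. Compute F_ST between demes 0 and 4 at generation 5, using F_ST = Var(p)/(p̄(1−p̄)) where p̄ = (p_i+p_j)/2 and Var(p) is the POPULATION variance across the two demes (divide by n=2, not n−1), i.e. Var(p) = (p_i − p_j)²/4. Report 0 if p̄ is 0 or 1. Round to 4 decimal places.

t=0: k=[35 0 0 0 0 0 0]
t=1: x=[30.4500 4.5500 0.0000 0.0000 0.0000 0.0000 0.0000] k=[32 4 0 0 0 0 0]
t=2: x=[28.3600 7.1200 0.5200 0.0000 0.0000 0.0000 0.0000] k=[26 5 1 0 0 0 0]
t=3: x=[23.2700 7.2100 1.3900 0.1300 0.0000 0.0000 0.0000] k=[26 7 0 1 0 0 0]
t=4: x=[23.5300 8.5600 1.0400 0.7400 0.1300 0.0000 0.0000] k=[24 6 0 0 0 0 0]
t=5: x=[21.6600 7.5600 0.7800 0.0000 0.0000 0.0000 0.0000] k=[19 7 4 0 0 0 0]

0.3725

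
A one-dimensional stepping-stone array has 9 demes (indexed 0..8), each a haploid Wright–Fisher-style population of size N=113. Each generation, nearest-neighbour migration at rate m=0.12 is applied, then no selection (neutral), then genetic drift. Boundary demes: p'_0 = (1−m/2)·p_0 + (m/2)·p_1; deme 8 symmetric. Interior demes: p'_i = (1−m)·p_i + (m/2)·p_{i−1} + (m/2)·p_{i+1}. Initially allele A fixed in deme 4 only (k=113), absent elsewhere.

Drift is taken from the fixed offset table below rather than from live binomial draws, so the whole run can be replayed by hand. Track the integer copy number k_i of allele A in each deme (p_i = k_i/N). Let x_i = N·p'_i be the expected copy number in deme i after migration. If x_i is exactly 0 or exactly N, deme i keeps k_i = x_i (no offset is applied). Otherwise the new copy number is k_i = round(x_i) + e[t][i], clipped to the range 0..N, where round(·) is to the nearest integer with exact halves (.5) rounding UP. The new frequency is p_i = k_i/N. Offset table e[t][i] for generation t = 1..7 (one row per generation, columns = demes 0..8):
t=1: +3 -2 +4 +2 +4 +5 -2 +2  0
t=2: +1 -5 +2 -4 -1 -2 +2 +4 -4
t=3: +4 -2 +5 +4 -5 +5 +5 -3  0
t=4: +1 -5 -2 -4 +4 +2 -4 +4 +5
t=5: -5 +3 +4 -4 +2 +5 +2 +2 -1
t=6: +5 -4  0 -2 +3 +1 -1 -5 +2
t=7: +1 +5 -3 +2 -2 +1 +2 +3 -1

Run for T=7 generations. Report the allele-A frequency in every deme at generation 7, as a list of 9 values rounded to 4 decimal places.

t=0: k=[0 0 0 0 113 0 0 0 0]
t=1: x=[0.0000 0.0000 0.0000 6.7800 99.4400 6.7800 0.0000 0.0000 0.0000] k=[0 0 0 9 103 12 0 0 0]
t=2: x=[0.0000 0.0000 0.5400 14.1000 91.9000 16.7400 0.7200 0.0000 0.0000] k=[0 0 3 10 91 15 3 0 0]
t=3: x=[0.0000 0.1800 3.2400 14.4400 81.5800 18.8400 3.5400 0.1800 0.0000] k=[0 0 8 18 77 24 9 0 0]
t=4: x=[0.0000 0.4800 8.1200 20.9400 70.2800 26.2800 9.3600 0.5400 0.0000] k=[0 0 6 17 74 28 5 5 0]
t=5: x=[0.0000 0.3600 6.3000 19.7600 67.8200 29.3800 6.3800 4.7000 0.3000] k=[0 3 10 16 70 34 8 7 0]
t=6: x=[0.1800 3.2400 9.9400 18.8800 64.6000 34.6000 9.5000 6.6400 0.4200] k=[5 0 10 17 68 36 9 2 2]
t=7: x=[4.7000 0.9000 9.8200 19.6400 63.0200 36.3000 10.2000 2.4200 2.0000] k=[6 6 7 22 61 37 12 5 1]

[0.0531, 0.0531, 0.0619, 0.1947, 0.5398, 0.3274, 0.1062, 0.0442, 0.0088]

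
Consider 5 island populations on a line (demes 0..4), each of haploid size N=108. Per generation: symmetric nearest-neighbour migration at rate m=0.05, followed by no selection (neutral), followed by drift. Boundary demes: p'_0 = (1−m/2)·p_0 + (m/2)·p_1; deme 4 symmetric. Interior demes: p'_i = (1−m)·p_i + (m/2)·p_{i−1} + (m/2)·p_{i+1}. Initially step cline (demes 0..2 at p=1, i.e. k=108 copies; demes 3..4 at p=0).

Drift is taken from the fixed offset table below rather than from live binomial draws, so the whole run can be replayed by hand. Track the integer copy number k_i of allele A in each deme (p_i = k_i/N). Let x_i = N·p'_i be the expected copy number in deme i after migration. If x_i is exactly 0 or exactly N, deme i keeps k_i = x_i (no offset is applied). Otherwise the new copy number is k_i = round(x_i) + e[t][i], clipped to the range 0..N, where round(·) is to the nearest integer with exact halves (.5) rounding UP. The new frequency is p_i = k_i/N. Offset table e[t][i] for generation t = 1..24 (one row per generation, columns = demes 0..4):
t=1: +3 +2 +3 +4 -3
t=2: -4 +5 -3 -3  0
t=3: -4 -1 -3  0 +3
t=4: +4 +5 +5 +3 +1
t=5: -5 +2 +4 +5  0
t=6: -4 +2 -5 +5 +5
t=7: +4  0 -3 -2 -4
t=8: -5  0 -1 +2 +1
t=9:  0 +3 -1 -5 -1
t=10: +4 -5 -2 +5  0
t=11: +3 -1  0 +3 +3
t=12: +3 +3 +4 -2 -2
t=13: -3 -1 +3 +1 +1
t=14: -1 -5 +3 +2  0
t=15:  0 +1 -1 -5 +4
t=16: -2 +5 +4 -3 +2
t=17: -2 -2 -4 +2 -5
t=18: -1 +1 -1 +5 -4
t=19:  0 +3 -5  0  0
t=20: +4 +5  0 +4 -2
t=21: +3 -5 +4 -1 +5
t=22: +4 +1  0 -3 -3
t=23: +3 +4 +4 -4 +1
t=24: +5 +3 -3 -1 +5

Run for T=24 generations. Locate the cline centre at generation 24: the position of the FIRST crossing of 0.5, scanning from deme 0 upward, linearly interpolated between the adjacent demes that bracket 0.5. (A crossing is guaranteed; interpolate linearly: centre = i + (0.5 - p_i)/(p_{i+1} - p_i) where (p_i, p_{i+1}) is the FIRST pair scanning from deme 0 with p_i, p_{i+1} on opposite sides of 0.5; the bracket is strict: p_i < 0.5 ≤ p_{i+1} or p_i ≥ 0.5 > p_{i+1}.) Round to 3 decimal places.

2.636

t=0: k=[108 108 108 0 0]
t=1: x=[108.0000 108.0000 105.3000 2.7000 0.0000] k=[108 108 108 7 0]
t=2: x=[108.0000 108.0000 105.4750 9.3500 0.1750] k=[108 108 102 6 0]
t=3: x=[108.0000 107.8500 99.7500 8.2500 0.1500] k=[108 107 97 8 3]
t=4: x=[107.9750 106.7750 95.0250 10.1000 3.1250] k=[108 108 100 13 4]
t=5: x=[108.0000 107.8000 98.0250 14.9500 4.2250] k=[108 108 102 20 4]
t=6: x=[108.0000 107.8500 100.1000 21.6500 4.4000] k=[108 108 95 27 9]
t=7: x=[108.0000 107.6750 93.6250 28.2500 9.4500] k=[108 108 91 26 5]
t=8: x=[108.0000 107.5750 89.8000 27.1000 5.5250] k=[108 108 89 29 7]
t=9: x=[108.0000 107.5250 87.9750 29.9500 7.5500] k=[108 108 87 25 7]
t=10: x=[108.0000 107.4750 85.9750 26.1000 7.4500] k=[108 102 84 31 7]
t=11: x=[107.8500 101.7000 83.1250 31.7250 7.6000] k=[108 101 83 35 11]
t=12: x=[107.8250 100.7250 82.2500 35.6000 11.6000] k=[108 104 86 34 10]
t=13: x=[107.9000 103.6500 85.1500 34.7000 10.6000] k=[105 103 88 36 12]
t=14: x=[104.9500 102.6750 87.0750 36.7000 12.6000] k=[104 98 90 39 13]
t=15: x=[103.8500 97.9500 88.9250 39.6250 13.6500] k=[104 99 88 35 18]
t=16: x=[103.8750 98.8500 86.9500 35.9000 18.4250] k=[102 104 91 33 20]
t=17: x=[102.0500 103.6250 89.8750 34.1250 20.3250] k=[100 102 86 36 15]
t=18: x=[100.0500 101.5500 85.1500 36.7250 15.5250] k=[99 103 84 42 12]
t=19: x=[99.1000 102.4250 83.4250 42.3000 12.7500] k=[99 105 78 42 13]
t=20: x=[99.1500 104.1750 77.7750 42.1750 13.7250] k=[103 108 78 46 12]
t=21: x=[103.1250 107.1250 77.9500 45.9500 12.8500] k=[106 102 82 45 18]
t=22: x=[105.9000 101.6000 81.5750 45.2500 18.6750] k=[108 103 82 42 16]
t=23: x=[107.8750 102.6000 81.5250 42.3500 16.6500] k=[108 107 86 38 18]
t=24: x=[107.9750 106.5000 85.3250 38.7000 18.5000] k=[108 108 82 38 24]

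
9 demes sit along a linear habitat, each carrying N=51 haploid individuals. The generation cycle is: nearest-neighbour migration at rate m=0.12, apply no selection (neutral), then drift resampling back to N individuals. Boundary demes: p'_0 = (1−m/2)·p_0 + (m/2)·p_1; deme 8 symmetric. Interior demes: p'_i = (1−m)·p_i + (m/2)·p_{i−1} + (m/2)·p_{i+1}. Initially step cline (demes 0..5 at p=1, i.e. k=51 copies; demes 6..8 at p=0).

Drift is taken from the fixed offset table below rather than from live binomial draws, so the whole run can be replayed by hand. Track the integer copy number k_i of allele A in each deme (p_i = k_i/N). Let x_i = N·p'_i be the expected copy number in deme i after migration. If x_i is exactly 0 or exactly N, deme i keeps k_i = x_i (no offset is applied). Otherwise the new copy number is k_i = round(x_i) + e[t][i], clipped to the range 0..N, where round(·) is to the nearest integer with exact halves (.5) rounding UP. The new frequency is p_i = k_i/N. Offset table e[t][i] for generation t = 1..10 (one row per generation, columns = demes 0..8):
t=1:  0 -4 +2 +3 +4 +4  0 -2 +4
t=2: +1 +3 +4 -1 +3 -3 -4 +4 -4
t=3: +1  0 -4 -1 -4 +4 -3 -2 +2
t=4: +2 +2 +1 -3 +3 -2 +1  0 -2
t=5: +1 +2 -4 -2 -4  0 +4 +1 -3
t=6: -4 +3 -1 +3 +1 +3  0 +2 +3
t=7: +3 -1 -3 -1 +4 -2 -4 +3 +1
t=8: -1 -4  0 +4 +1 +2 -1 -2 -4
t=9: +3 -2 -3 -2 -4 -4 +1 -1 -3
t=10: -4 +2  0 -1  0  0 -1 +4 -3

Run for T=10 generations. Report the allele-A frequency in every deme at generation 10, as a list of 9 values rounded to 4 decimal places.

[0.9216, 0.9020, 0.8431, 0.9216, 0.8824, 0.6667, 0.2549, 0.1765, 0.0000]

t=0: k=[51 51 51 51 51 51 0 0 0]
t=1: x=[51.0000 51.0000 51.0000 51.0000 51.0000 47.9400 3.0600 0.0000 0.0000] k=[51 51 51 51 51 51 3 0 0]
t=2: x=[51.0000 51.0000 51.0000 51.0000 51.0000 48.1200 5.7000 0.1800 0.0000] k=[51 51 51 51 51 45 2 4 0]
t=3: x=[51.0000 51.0000 51.0000 51.0000 50.6400 42.7800 4.7000 3.6400 0.2400] k=[51 51 51 51 47 47 2 2 2]
t=4: x=[51.0000 51.0000 51.0000 50.7600 47.2400 44.3000 4.7000 2.0000 2.0000] k=[51 51 51 48 50 42 6 2 0]
t=5: x=[51.0000 51.0000 50.8200 48.3000 49.4000 40.3200 7.9200 2.1200 0.1200] k=[51 51 47 46 45 40 12 3 0]
t=6: x=[51.0000 50.7600 47.1800 46.0000 44.7600 38.6200 13.1400 3.3600 0.1800] k=[51 51 46 49 46 42 13 5 3]
t=7: x=[51.0000 50.7000 46.4800 48.6400 45.9400 40.5000 14.2600 5.3600 3.1200] k=[51 50 43 48 50 39 10 8 4]
t=8: x=[50.9400 49.6400 43.7200 47.8200 49.2200 37.9200 11.6200 7.8800 4.2400] k=[50 46 44 51 50 40 11 6 0]
t=9: x=[49.7600 46.1200 44.5400 50.5200 49.4600 38.8600 12.4400 5.9400 0.3600] k=[51 44 42 49 45 35 13 5 0]
t=10: x=[50.5800 44.3000 42.5400 48.3400 44.6400 34.2800 13.8400 5.1800 0.3000] k=[47 46 43 47 45 34 13 9 0]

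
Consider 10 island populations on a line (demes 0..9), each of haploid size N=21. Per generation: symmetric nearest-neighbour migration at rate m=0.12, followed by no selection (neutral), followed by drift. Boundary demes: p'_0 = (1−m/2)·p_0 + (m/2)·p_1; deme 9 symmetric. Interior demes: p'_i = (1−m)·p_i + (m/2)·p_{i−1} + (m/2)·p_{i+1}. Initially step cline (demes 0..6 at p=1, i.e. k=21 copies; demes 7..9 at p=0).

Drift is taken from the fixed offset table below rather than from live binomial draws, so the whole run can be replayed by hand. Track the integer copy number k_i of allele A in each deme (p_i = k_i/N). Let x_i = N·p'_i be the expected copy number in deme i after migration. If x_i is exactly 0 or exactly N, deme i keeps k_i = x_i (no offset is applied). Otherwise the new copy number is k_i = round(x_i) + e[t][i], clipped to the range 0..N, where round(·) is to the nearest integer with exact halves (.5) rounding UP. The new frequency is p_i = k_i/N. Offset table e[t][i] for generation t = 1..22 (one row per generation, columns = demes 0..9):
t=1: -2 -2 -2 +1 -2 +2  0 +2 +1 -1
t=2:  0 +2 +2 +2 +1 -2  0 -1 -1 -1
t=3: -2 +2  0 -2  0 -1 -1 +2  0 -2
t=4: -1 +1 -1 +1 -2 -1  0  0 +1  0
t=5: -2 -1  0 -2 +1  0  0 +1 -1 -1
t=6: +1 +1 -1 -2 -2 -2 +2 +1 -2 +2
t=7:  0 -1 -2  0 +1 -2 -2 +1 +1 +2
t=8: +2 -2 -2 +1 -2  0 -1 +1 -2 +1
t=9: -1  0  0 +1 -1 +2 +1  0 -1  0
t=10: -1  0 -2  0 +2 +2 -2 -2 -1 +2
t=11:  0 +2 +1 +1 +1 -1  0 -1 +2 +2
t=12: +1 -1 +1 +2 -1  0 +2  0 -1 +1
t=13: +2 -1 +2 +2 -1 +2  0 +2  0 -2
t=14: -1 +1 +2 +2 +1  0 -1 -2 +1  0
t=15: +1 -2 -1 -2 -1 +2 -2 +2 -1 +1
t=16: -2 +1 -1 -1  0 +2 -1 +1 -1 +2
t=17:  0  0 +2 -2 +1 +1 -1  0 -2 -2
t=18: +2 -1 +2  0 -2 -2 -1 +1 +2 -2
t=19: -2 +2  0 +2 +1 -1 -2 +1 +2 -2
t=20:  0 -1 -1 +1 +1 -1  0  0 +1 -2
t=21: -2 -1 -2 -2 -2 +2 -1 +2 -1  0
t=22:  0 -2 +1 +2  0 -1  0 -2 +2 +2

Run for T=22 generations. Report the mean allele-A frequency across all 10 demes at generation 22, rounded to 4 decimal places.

t=0: k=[21 21 21 21 21 21 21 0 0 0]
t=1: x=[21.0000 21.0000 21.0000 21.0000 21.0000 21.0000 19.7400 1.2600 0.0000 0.0000] k=[21 21 21 21 21 21 20 3 0 0]
t=2: x=[21.0000 21.0000 21.0000 21.0000 21.0000 20.9400 19.0400 3.8400 0.1800 0.0000] k=[21 21 21 21 21 19 19 3 0 0]
t=3: x=[21.0000 21.0000 21.0000 21.0000 20.8800 19.1200 18.0400 3.7800 0.1800 0.0000] k=[21 21 21 21 21 18 17 6 0 0]
t=4: x=[21.0000 21.0000 21.0000 21.0000 20.8200 18.1200 16.4000 6.3000 0.3600 0.0000] k=[21 21 21 21 19 17 16 6 1 0]
t=5: x=[21.0000 21.0000 21.0000 20.8800 19.0000 17.0600 15.4600 6.3000 1.2400 0.0600] k=[21 21 21 19 20 17 15 7 0 0]
t=6: x=[21.0000 21.0000 20.8800 19.1800 19.7600 17.0600 14.6400 7.0600 0.4200 0.0000] k=[21 21 20 17 18 15 17 8 0 0]
t=7: x=[21.0000 20.9400 19.8800 17.2400 17.7600 15.3000 16.3400 8.0600 0.4800 0.0000] k=[21 20 18 17 19 13 14 9 1 0]
t=8: x=[20.9400 19.9400 18.0600 17.1800 18.5200 13.4200 13.6400 8.8200 1.4200 0.0600] k=[21 18 16 18 17 13 13 10 0 1]
t=9: x=[20.8200 18.0600 16.2400 17.8200 16.8200 13.2400 12.8200 9.5800 0.6600 0.9400] k=[20 18 16 19 16 15 14 10 0 1]
t=10: x=[19.8800 18.0000 16.3000 18.6400 16.1200 15.0000 13.8200 9.6400 0.6600 0.9400] k=[19 18 14 19 18 17 12 8 0 3]
t=11: x=[18.9400 17.8200 14.5400 18.6400 18.0000 16.7600 12.0600 7.7600 0.6600 2.8200] k=[19 20 16 20 19 16 12 7 3 5]
t=12: x=[19.0600 19.7000 16.4800 19.7000 18.8800 15.9400 11.9400 7.0600 3.3600 4.8800] k=[20 19 17 21 18 16 14 7 2 6]
t=13: x=[19.9400 18.9400 17.3600 20.5800 18.0600 16.0000 13.7000 7.1200 2.5400 5.7600] k=[21 18 19 21 17 18 14 9 3 4]
t=14: x=[20.8200 18.2400 19.0600 20.6400 17.3000 17.7000 13.9400 8.9400 3.4200 3.9400] k=[20 19 21 21 18 18 13 7 4 4]
t=15: x=[19.9400 19.1800 20.8800 20.8200 18.1800 17.7000 12.9400 7.1800 4.1800 4.0000] k=[21 17 20 19 17 20 11 9 3 5]
t=16: x=[20.7600 17.4200 19.7600 18.9400 17.3000 19.2800 11.4200 8.7600 3.4800 4.8800] k=[19 18 19 18 17 21 10 10 2 7]
t=17: x=[18.9400 18.1200 18.8800 18.0000 17.3000 20.1000 10.6600 9.5200 2.7800 6.7000] k=[19 18 21 16 18 21 10 10 1 5]
t=18: x=[18.9400 18.2400 20.5200 16.4200 18.0600 20.1600 10.6600 9.4600 1.7800 4.7600] k=[21 17 21 16 16 18 10 10 4 3]
t=19: x=[20.7600 17.4800 20.4600 16.3000 16.1200 17.4000 10.4800 9.6400 4.3000 3.0600] k=[19 19 20 18 17 16 8 11 6 1]
t=20: x=[19.0000 19.0600 19.8200 18.0600 17.0000 15.5800 8.6600 10.5200 6.0000 1.3000] k=[19 18 19 19 18 15 9 11 7 0]
t=21: x=[18.9400 18.1200 18.9400 18.9400 17.8800 14.8200 9.4800 10.6400 6.8200 0.4200] k=[17 17 17 17 16 17 8 13 6 0]
t=22: x=[17.0000 17.0000 17.0000 16.9400 16.1200 16.4000 8.8400 12.2800 6.0600 0.3600] k=[17 15 18 19 16 15 9 10 8 2]

0.6143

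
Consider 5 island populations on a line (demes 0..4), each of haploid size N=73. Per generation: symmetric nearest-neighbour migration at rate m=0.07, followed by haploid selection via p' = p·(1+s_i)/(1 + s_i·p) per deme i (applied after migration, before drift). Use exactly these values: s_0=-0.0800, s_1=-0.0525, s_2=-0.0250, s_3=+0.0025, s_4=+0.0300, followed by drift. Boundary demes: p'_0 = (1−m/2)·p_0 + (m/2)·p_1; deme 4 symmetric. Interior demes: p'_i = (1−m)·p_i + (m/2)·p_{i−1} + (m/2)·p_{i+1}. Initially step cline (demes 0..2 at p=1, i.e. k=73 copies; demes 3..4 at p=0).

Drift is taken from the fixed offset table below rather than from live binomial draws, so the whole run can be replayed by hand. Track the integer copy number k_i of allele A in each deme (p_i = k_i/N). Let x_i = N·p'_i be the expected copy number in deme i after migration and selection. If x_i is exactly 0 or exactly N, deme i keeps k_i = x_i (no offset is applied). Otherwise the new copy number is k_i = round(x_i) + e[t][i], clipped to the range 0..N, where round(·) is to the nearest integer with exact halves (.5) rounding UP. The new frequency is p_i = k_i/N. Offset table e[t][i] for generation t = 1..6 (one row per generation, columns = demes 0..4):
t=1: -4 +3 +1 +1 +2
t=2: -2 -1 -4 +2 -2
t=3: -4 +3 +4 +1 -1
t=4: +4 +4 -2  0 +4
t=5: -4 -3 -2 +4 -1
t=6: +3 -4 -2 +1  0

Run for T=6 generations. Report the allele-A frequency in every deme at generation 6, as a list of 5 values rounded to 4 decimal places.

t=0: k=[73 73 73 0 0]
t=1: x=[73.0000 73.0000 70.3818 2.5612 0.0000] k=[73 73 71 4 0]
t=2: x=[73.0000 72.9261 68.6220 6.2192 0.1442] k=[73 72 65 8 0]
t=3: x=[72.9620 71.7241 63.0341 9.7360 0.2884] k=[69 73 67 11 0]
t=4: x=[68.8236 72.6307 65.0729 12.6010 0.3965] k=[73 73 63 13 4]
t=5: x=[73.0000 72.6307 61.3543 14.4639 4.4366] k=[73 70 59 18 3]
t=6: x=[72.8859 69.5469 57.6453 18.9450 3.6255] k=[73 66 56 20 4]

[1.0000, 0.9041, 0.7671, 0.2740, 0.0548]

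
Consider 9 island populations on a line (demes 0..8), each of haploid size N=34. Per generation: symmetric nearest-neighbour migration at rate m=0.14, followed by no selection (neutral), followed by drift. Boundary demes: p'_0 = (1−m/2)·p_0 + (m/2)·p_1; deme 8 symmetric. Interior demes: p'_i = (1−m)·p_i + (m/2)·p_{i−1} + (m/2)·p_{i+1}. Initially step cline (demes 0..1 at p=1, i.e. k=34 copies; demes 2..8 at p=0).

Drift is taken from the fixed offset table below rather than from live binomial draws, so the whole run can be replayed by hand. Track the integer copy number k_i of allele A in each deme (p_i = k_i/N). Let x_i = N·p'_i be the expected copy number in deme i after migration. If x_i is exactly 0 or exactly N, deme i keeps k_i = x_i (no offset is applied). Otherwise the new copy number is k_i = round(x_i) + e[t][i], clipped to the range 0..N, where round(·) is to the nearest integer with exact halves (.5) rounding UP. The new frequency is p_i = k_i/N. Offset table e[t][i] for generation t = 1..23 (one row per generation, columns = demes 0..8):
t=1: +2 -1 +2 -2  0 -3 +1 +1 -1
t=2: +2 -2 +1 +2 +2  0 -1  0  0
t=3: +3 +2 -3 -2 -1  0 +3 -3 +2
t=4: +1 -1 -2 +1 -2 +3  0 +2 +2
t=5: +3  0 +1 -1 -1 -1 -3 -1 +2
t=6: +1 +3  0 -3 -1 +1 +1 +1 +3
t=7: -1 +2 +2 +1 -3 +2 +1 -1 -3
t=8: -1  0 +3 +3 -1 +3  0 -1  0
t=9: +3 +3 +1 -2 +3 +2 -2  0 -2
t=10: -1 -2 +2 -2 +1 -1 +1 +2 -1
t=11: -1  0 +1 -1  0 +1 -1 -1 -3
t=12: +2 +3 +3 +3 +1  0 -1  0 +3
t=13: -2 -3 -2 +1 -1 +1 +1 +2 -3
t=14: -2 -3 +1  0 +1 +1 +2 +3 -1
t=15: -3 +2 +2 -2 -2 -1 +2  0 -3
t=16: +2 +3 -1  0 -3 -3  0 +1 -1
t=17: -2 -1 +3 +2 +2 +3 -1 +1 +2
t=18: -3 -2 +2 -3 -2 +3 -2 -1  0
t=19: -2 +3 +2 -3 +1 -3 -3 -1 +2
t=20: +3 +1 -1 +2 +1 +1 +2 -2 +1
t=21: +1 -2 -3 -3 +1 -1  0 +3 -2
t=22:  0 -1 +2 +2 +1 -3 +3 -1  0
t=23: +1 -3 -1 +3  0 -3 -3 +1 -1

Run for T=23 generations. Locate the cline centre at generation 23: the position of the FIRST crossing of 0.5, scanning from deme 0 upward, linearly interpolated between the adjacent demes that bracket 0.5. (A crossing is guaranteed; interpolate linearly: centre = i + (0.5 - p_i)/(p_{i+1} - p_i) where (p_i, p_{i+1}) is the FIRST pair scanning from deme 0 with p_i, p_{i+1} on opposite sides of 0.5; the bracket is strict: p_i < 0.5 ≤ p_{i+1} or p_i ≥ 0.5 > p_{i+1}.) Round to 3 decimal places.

2.333

t=0: k=[34 34 0 0 0 0 0 0 0]
t=1: x=[34.0000 31.6200 2.3800 0.0000 0.0000 0.0000 0.0000 0.0000 0.0000] k=[34 31 4 0 0 0 0 0 0]
t=2: x=[33.7900 29.3200 5.6100 0.2800 0.0000 0.0000 0.0000 0.0000 0.0000] k=[34 27 7 2 0 0 0 0 0]
t=3: x=[33.5100 26.0900 8.0500 2.2100 0.1400 0.0000 0.0000 0.0000 0.0000] k=[34 28 5 0 0 0 0 0 0]
t=4: x=[33.5800 26.8100 6.2600 0.3500 0.0000 0.0000 0.0000 0.0000 0.0000] k=[34 26 4 1 0 0 0 0 0]
t=5: x=[33.4400 25.0200 5.3300 1.1400 0.0700 0.0000 0.0000 0.0000 0.0000] k=[34 25 6 0 0 0 0 0 0]
t=6: x=[33.3700 24.3000 6.9100 0.4200 0.0000 0.0000 0.0000 0.0000 0.0000] k=[34 27 7 0 0 0 0 0 0]
t=7: x=[33.5100 26.0900 7.9100 0.4900 0.0000 0.0000 0.0000 0.0000 0.0000] k=[33 28 10 1 0 0 0 0 0]
t=8: x=[32.6500 27.0900 10.6300 1.5600 0.0700 0.0000 0.0000 0.0000 0.0000] k=[32 27 14 5 0 0 0 0 0]
t=9: x=[31.6500 26.4400 14.2800 5.2800 0.3500 0.0000 0.0000 0.0000 0.0000] k=[34 29 15 3 3 0 0 0 0]
t=10: x=[33.6500 28.3700 15.1400 3.8400 2.7900 0.2100 0.0000 0.0000 0.0000] k=[33 26 17 2 4 0 0 0 0]
t=11: x=[32.5100 25.8600 16.5800 3.1900 3.5800 0.2800 0.0000 0.0000 0.0000] k=[32 26 18 2 4 1 0 0 0]
t=12: x=[31.5800 25.8600 17.4400 3.2600 3.6500 1.1400 0.0700 0.0000 0.0000] k=[34 29 20 6 5 1 0 0 0]
t=13: x=[33.6500 28.7200 19.6500 6.9100 4.7900 1.2100 0.0700 0.0000 0.0000] k=[32 26 18 8 4 2 1 0 0]
t=14: x=[31.5800 25.8600 17.8600 8.4200 4.1400 2.0700 1.0000 0.0700 0.0000] k=[30 23 19 8 5 3 3 3 0]
t=15: x=[29.5100 23.2100 18.5100 8.5600 5.0700 3.1400 3.0000 2.7900 0.2100] k=[27 25 21 7 3 2 5 3 0]
t=16: x=[26.8600 24.8600 20.3000 7.7000 3.2100 2.2800 4.6500 2.9300 0.2100] k=[29 28 19 8 0 0 5 4 0]
t=17: x=[28.9300 27.4400 18.8600 8.2100 0.5600 0.3500 4.5800 3.7900 0.2800] k=[27 26 22 10 3 3 4 5 2]
t=18: x=[26.9300 25.7900 21.4400 10.3500 3.4900 3.0700 4.0000 4.7200 2.2100] k=[24 24 23 7 1 6 2 4 2]
t=19: x=[24.0000 23.9300 21.9500 7.7000 1.7700 5.3700 2.4200 3.7200 2.1400] k=[22 27 24 5 3 2 0 3 4]
t=20: x=[22.3500 26.4400 22.8800 6.1900 3.0700 1.9300 0.3500 2.8600 3.9300] k=[25 27 22 8 4 3 2 1 5]
t=21: x=[25.1400 26.5100 21.3700 8.7000 4.2100 3.0000 2.0000 1.3500 4.7200] k=[26 25 18 6 5 2 2 4 3]
t=22: x=[25.9300 24.5800 17.6500 6.7700 4.8600 2.2100 2.1400 3.7900 3.0700] k=[26 24 20 9 6 0 5 3 3]
t=23: x=[25.8600 23.8600 19.5100 9.5600 5.7900 0.7700 4.5100 3.1400 3.0000] k=[27 21 19 13 6 0 2 4 2]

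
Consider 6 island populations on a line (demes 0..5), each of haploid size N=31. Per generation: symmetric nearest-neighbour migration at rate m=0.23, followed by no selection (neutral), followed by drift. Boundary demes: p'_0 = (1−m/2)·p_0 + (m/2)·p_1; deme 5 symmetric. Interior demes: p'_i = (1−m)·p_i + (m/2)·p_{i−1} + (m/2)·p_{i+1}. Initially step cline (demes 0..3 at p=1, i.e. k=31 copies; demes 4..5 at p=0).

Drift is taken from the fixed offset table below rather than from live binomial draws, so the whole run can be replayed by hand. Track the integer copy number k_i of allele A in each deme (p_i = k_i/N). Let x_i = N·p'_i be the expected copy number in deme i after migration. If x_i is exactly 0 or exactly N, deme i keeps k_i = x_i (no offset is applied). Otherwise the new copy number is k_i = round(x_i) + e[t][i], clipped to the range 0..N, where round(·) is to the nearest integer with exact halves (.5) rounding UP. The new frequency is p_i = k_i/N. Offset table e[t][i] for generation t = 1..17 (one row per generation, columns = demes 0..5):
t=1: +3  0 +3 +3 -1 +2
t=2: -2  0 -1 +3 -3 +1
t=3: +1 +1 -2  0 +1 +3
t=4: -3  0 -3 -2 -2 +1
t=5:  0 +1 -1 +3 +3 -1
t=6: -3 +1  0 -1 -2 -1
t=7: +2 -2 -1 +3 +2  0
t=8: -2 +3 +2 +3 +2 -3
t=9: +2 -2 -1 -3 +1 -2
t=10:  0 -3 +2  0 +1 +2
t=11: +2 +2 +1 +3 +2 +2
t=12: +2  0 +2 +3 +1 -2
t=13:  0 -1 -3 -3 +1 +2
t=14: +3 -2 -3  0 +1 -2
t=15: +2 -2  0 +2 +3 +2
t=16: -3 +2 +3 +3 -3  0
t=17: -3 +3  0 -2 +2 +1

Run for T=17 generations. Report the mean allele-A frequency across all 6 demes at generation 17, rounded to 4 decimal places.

0.7634

t=0: k=[31 31 31 31 0 0]
t=1: x=[31.0000 31.0000 31.0000 27.4350 3.5650 0.0000] k=[31 31 31 30 3 0]
t=2: x=[31.0000 31.0000 30.8850 27.0100 5.7600 0.3450] k=[31 31 30 30 3 1]
t=3: x=[31.0000 30.8850 30.1150 26.8950 5.8750 1.2300] k=[31 31 28 27 7 4]
t=4: x=[31.0000 30.6550 28.2300 24.8150 8.9550 4.3450] k=[31 31 25 23 7 5]
t=5: x=[31.0000 30.3100 25.4600 21.3900 8.6100 5.2300] k=[31 31 24 24 12 4]
t=6: x=[31.0000 30.1950 24.8050 22.6200 12.4600 4.9200] k=[31 31 25 22 10 4]
t=7: x=[31.0000 30.3100 25.3450 20.9650 10.6900 4.6900] k=[31 28 24 24 13 5]
t=8: x=[30.6550 27.8850 24.4600 22.7350 13.3450 5.9200] k=[29 31 26 26 15 3]
t=9: x=[29.2300 30.1950 26.5750 24.7350 14.8850 4.3800] k=[31 28 26 22 16 2]
t=10: x=[30.6550 28.1150 25.7700 21.7700 15.0800 3.6100] k=[31 25 28 22 16 6]
t=11: x=[30.3100 26.0350 26.9650 22.0000 15.5400 7.1500] k=[31 28 28 25 18 9]
t=12: x=[30.6550 28.3450 27.6550 24.5400 17.7700 10.0350] k=[31 28 30 28 19 8]
t=13: x=[30.6550 28.5750 29.5400 27.1950 18.7700 9.2650] k=[31 28 27 24 20 11]
t=14: x=[30.6550 28.2300 26.7700 23.8850 19.4250 12.0350] k=[31 26 24 24 20 10]
t=15: x=[30.4250 26.3450 24.2300 23.5400 19.3100 11.1500] k=[31 24 24 26 22 13]
t=16: x=[30.1950 24.8050 24.2300 25.3100 21.4250 14.0350] k=[27 27 27 28 18 14]
t=17: x=[27.0000 27.0000 27.1150 26.7350 18.6900 14.4600] k=[24 30 27 25 21 15]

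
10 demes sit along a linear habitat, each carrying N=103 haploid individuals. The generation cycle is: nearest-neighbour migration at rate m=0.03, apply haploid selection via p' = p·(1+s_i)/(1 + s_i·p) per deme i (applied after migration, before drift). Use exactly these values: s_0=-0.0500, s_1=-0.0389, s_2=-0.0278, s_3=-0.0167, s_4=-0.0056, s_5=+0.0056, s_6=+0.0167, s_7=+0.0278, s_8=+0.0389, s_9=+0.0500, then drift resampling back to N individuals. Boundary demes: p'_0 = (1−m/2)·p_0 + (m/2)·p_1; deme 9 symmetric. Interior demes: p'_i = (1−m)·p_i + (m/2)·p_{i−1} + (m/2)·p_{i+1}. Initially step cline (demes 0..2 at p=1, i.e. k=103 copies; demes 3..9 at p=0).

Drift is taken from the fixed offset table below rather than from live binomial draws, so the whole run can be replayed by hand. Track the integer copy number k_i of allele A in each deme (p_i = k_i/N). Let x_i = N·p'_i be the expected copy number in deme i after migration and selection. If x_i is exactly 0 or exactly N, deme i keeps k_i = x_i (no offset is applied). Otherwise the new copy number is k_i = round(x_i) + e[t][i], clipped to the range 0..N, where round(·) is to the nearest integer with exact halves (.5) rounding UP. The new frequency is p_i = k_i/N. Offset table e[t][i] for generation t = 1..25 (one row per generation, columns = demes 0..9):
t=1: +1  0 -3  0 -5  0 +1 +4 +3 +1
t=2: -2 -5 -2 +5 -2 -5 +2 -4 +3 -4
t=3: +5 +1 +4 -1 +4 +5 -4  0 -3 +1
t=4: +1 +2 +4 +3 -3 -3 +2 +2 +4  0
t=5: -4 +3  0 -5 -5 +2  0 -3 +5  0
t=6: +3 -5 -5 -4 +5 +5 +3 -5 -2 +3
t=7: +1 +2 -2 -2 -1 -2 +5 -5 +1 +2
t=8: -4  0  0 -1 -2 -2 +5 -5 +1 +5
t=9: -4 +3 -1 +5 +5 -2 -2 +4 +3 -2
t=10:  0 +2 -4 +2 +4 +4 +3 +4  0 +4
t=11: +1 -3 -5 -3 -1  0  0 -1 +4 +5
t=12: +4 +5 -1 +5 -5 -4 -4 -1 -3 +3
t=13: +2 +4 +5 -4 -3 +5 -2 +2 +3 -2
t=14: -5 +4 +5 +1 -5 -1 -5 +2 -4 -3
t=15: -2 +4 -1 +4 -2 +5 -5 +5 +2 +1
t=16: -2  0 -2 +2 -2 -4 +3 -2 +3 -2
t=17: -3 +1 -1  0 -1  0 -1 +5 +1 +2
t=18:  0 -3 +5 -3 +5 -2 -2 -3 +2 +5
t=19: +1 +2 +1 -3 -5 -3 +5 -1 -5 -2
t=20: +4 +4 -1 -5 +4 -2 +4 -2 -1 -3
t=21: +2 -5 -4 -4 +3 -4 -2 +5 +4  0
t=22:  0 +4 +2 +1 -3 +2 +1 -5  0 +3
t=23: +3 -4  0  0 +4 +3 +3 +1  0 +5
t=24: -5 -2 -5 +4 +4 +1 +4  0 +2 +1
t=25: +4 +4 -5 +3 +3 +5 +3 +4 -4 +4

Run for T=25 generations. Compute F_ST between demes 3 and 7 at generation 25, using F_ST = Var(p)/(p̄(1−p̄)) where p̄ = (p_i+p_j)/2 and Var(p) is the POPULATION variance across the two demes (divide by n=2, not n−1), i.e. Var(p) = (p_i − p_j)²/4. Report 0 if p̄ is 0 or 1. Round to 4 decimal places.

0.0007

t=0: k=[103 103 103 0 0 0 0 0 0 0]
t=1: x=[103.0000 103.0000 101.4115 1.5196 0.0000 0.0000 0.0000 0.0000 0.0000 0.0000] k=[103 103 98 2 0 0 0 0 0 0]
t=2: x=[103.0000 102.9220 96.4645 3.3549 0.0298 0.0000 0.0000 0.0000 0.0000 0.0000] k=[103 98 94 8 0 0 0 0 0 0]
t=3: x=[102.9211 97.8234 92.5073 9.0303 0.1193 0.0000 0.0000 0.0000 0.0000 0.0000] k=[103 99 97 8 4 0 0 0 0 0]
t=4: x=[102.9368 98.8758 95.5013 9.1338 3.9785 0.0603 0.0000 0.0000 0.0000 0.0000] k=[103 101 100 12 1 0 0 0 0 0]
t=5: x=[102.9684 100.9363 98.5772 12.9630 1.1436 0.0151 0.0000 0.0000 0.0000 0.0000] k=[99 103 99 8 0 2 0 0 0 0]
t=6: x=[98.8610 102.8751 97.5513 9.1043 0.1492 1.9507 0.0305 0.0000 0.0000 0.0000] k=[102 98 93 5 5 7 3 0 0 0]
t=7: x=[101.8848 97.7923 91.4694 6.2208 5.0032 6.9461 3.0639 0.0463 0.0000 0.0000] k=[103 100 89 4 4 5 8 0 0 0]
t=8: x=[102.9526 99.7577 87.5229 5.1913 3.9934 5.0568 7.9557 0.1233 0.0000 0.0000] k=[99 100 88 4 2 3 13 0 0 0]
t=9: x=[98.8138 99.6799 86.5337 5.1470 2.0338 3.1520 12.8400 0.2004 0.0000 0.0000] k=[95 103 86 10 7 1 11 4 0 0]
t=10: x=[94.7385 102.6099 84.6945 10.9294 6.9187 1.2469 10.9054 4.1529 0.0623 0.0000] k=[95 103 81 13 11 5 14 8 0 0]
t=11: x=[94.7385 102.5319 79.8073 13.7876 10.8852 5.2528 13.9738 8.1740 0.1247 0.0000] k=[96 100 75 11 10 5 14 7 4 0]
t=12: x=[95.7206 99.4308 73.8291 11.7683 9.8897 5.2377 13.9587 7.2425 4.1338 0.0630] k=[100 103 73 17 5 1 10 6 1 3]
t=13: x=[99.8942 102.4851 72.0025 17.4149 5.0927 1.2016 9.9529 6.1415 1.1475 3.1140] k=[102 103 77 13 2 6 8 8 4 1]
t=14: x=[101.9637 102.5787 75.8704 13.5950 2.2128 6.0015 8.0926 8.1433 4.1649 1.0967] k=[97 103 81 15 0 5 3 10 0 0]
t=15: x=[96.7977 102.5631 79.8377 15.5414 0.2983 4.9211 3.1857 9.9896 0.1558 0.0000] k=[95 103 79 20 0 10 0 15 2 0]
t=16: x=[94.7385 102.5007 77.9443 20.3090 0.4475 9.7492 0.3812 14.9266 2.2474 0.0315] k=[93 103 76 22 0 6 3 13 5 0]
t=17: x=[92.6835 102.4227 75.0242 22.1854 0.4177 5.8960 3.2467 13.0391 5.2313 0.0787] k=[90 103 74 22 0 6 2 18 6 2]
t=18: x=[89.6087 102.3447 73.0598 22.1557 0.4177 5.8809 2.3375 17.9834 6.3434 2.1608] k=[90 99 78 19 5 4 0 15 8 7]
t=19: x=[89.5463 98.3780 76.8842 19.4083 5.1674 3.9763 0.2897 15.0184 8.3791 7.3408] k=[91 100 78 16 0 1 5 14 3 5]
t=20: x=[90.5858 99.3997 76.8538 16.4558 0.2536 1.0508 5.1555 14.0290 3.3153 5.2059] k=[95 103 76 11 4 0 9 12 2 2]
t=21: x=[94.7385 102.4539 74.8570 11.6943 4.0232 0.1961 9.0457 12.0946 2.2318 2.0980] k=[97 97 71 8 7 0 7 17 6 2]
t=22: x=[96.7035 96.3680 69.8140 8.7936 6.8739 0.2112 7.1545 17.0720 6.3279 2.1608] k=[97 100 72 10 4 2 8 12 6 5]
t=23: x=[96.7506 99.3997 70.8700 10.6777 4.0382 2.1316 8.0926 12.1406 6.2969 5.2530] k=[100 95 71 11 8 5 11 13 6 10]
t=24: x=[99.7682 94.4076 69.8292 11.6795 7.9587 5.1623 11.1030 13.1769 6.3899 10.3869] k=[95 92 65 16 12 6 15 13 8 11]
t=25: x=[94.5662 91.2327 63.9891 16.4410 11.9107 6.2577 15.0466 13.2688 8.4101 11.4419] k=[99 95 59 19 15 11 18 17 4 15]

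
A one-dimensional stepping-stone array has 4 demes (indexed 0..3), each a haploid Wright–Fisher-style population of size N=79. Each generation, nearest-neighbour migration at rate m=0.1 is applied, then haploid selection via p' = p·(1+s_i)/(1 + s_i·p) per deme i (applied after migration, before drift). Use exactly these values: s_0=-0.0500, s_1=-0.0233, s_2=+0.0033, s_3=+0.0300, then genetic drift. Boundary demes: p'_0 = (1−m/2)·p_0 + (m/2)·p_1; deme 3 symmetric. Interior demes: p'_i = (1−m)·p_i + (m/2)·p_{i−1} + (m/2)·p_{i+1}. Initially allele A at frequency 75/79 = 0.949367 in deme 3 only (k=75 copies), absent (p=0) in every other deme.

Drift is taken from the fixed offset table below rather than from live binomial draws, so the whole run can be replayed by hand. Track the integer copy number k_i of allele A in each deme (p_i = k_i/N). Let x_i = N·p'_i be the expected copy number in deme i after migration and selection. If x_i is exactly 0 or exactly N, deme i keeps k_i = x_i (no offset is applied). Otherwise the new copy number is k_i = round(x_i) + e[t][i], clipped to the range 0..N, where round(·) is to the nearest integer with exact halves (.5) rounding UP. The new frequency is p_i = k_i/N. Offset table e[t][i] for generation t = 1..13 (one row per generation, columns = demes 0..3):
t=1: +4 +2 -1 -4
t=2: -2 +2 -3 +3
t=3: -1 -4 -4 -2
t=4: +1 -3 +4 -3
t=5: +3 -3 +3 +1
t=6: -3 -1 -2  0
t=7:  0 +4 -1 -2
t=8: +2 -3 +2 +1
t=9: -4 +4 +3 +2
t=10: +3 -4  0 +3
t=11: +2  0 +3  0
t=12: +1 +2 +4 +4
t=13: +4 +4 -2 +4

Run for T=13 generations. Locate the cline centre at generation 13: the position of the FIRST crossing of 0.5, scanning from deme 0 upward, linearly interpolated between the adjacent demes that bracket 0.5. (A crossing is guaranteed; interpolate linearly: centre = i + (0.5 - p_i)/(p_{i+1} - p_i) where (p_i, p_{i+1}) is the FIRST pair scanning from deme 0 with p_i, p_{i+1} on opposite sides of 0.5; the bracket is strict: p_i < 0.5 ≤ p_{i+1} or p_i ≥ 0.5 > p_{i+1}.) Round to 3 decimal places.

t=0: k=[0 0 0 75]
t=1: x=[0.0000 0.0000 3.7618 71.4542] k=[0 0 3 67]
t=2: x=[0.0000 0.1465 6.0684 64.1596] k=[0 2 3 67]
t=3: x=[0.0950 1.9057 6.1687 64.1596] k=[0 0 2 62]
t=4: x=[0.0000 0.0977 4.9152 59.4383] k=[0 0 9 56]
t=5: x=[0.0000 0.4396 10.9310 54.1562] k=[0 0 14 55]
t=6: x=[0.0000 0.6838 15.3908 53.4635] k=[0 0 13 53]
t=7: x=[0.0000 0.6350 14.3887 51.5320] k=[0 5 13 50]
t=8: x=[0.2375 5.0377 14.4889 48.7040] k=[2 2 16 50]
t=9: x=[1.9024 2.6392 17.0440 48.8530] k=[0 7 20 51]
t=10: x=[0.3326 7.1453 20.9507 49.9947] k=[3 3 21 53]
t=11: x=[2.8554 3.8135 21.7519 51.9284] k=[5 4 25 52]
t=12: x=[4.7173 4.9887 25.3567 51.1850] k=[6 7 29 55]
t=13: x=[5.7696 7.8811 29.2607 54.2056] k=[10 12 27 58]

2.403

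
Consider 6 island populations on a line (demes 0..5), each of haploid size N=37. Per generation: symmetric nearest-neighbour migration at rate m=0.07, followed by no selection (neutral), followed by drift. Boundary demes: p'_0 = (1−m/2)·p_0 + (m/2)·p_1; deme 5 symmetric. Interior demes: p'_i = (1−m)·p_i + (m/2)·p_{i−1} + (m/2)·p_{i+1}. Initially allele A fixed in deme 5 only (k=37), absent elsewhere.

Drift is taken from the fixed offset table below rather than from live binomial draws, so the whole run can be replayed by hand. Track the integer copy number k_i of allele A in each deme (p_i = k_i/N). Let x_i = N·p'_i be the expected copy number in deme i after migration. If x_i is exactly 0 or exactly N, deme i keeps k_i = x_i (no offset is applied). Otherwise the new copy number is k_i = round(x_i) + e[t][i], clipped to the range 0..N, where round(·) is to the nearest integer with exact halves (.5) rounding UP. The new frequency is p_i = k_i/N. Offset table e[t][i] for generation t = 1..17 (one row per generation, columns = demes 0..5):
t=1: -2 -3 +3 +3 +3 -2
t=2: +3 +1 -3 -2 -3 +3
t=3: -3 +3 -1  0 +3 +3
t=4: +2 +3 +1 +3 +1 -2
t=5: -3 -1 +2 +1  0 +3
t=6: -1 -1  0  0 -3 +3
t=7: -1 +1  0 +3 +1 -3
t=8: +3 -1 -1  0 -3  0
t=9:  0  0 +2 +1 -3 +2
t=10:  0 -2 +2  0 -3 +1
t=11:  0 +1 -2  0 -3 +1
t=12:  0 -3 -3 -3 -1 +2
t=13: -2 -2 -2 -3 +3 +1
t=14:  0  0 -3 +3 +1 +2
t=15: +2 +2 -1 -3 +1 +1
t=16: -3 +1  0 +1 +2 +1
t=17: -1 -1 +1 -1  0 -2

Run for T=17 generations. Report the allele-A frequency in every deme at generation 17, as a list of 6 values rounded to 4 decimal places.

[0.0000, 0.0541, 0.0270, 0.0541, 0.3243, 0.8649]

t=0: k=[0 0 0 0 0 37]
t=1: x=[0.0000 0.0000 0.0000 0.0000 1.2950 35.7050] k=[0 0 0 0 4 34]
t=2: x=[0.0000 0.0000 0.0000 0.1400 4.9100 32.9500] k=[0 0 0 0 2 36]
t=3: x=[0.0000 0.0000 0.0000 0.0700 3.1200 34.8100] k=[0 0 0 0 6 37]
t=4: x=[0.0000 0.0000 0.0000 0.2100 6.8750 35.9150] k=[0 0 0 3 8 34]
t=5: x=[0.0000 0.0000 0.1050 3.0700 8.7350 33.0900] k=[0 0 2 4 9 36]
t=6: x=[0.0000 0.0700 2.0000 4.1050 9.7700 35.0550] k=[0 0 2 4 7 37]
t=7: x=[0.0000 0.0700 2.0000 4.0350 7.9450 35.9500] k=[0 1 2 7 9 33]
t=8: x=[0.0350 1.0000 2.1400 6.8950 9.7700 32.1600] k=[3 0 1 7 7 32]
t=9: x=[2.8950 0.1400 1.1750 6.7900 7.8750 31.1250] k=[3 0 3 8 5 33]
t=10: x=[2.8950 0.2100 3.0700 7.7200 6.0850 32.0200] k=[3 0 5 8 3 33]
t=11: x=[2.8950 0.2800 4.9300 7.7200 4.2250 31.9500] k=[3 1 3 8 1 33]
t=12: x=[2.9300 1.1400 3.1050 7.5800 2.3650 31.8800] k=[3 0 0 5 1 34]
t=13: x=[2.8950 0.1050 0.1750 4.6850 2.2950 32.8450] k=[1 0 0 2 5 34]
t=14: x=[0.9650 0.0350 0.0700 2.0350 5.9100 32.9850] k=[1 0 0 5 7 35]
t=15: x=[0.9650 0.0350 0.1750 4.8950 7.9100 34.0200] k=[3 2 0 2 9 35]
t=16: x=[2.9650 1.9650 0.1400 2.1750 9.6650 34.0900] k=[0 3 0 3 12 35]
t=17: x=[0.1050 2.7900 0.2100 3.2100 12.4900 34.1950] k=[0 2 1 2 12 32]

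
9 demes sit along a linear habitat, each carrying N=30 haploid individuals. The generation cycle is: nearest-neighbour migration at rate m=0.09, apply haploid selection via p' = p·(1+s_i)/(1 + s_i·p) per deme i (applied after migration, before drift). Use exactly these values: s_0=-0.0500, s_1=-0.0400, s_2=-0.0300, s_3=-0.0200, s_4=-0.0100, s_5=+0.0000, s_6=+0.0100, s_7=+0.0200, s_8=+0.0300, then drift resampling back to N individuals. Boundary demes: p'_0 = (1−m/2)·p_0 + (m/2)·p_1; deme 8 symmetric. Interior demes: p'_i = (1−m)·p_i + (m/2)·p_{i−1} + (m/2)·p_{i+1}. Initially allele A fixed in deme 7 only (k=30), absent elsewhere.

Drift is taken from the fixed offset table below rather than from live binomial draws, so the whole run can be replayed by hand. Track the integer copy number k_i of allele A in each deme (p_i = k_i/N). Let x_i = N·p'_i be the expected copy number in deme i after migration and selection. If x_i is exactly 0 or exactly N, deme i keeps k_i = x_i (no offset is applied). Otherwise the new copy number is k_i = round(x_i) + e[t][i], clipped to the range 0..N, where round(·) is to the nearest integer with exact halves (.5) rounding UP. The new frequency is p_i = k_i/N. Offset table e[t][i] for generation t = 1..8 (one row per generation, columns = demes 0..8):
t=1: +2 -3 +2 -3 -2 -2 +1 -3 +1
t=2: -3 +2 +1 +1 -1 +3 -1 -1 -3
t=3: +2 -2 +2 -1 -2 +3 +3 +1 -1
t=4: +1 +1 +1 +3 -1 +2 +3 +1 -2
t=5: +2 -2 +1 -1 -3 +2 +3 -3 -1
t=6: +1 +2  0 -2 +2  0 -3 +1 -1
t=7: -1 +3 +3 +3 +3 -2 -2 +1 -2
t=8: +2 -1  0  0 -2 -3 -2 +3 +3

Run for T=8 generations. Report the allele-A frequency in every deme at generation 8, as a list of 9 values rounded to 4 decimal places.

t=0: k=[0 0 0 0 0 0 0 30 0]
t=1: x=[0.0000 0.0000 0.0000 0.0000 0.0000 0.0000 1.3629 27.3483 1.3886] k=[0 0 0 0 0 0 2 24 2]
t=2: x=[0.0000 0.0000 0.0000 0.0000 0.0000 0.0900 2.9262 22.1355 3.0705] k=[0 0 0 0 0 3 2 21 0]
t=3: x=[0.0000 0.0000 0.0000 0.0000 0.1337 2.8200 2.9262 19.3365 0.9724] k=[0 0 0 0 0 6 6 20 0]
t=4: x=[0.0000 0.0000 0.0000 0.0000 0.2673 5.7300 6.6815 18.6102 0.9262] k=[0 0 0 0 0 8 10 20 0]
t=5: x=[0.0000 0.0000 0.0000 0.0000 0.3564 7.7300 10.4276 18.7894 0.9262] k=[0 0 0 0 0 10 13 16 0]
t=6: x=[0.0000 0.0000 0.0000 0.0000 0.4456 9.6850 13.0733 15.2935 0.7411] k=[0 0 0 0 2 10 10 16 0]
t=7: x=[0.0000 0.0000 0.0000 0.0882 2.2490 9.6400 10.3373 15.1585 0.7411] k=[0 0 0 3 5 8 8 16 0]
t=8: x=[0.0000 0.0000 0.1310 2.9016 5.0030 7.8650 8.4201 15.0685 0.7411] k=[0 0 0 3 3 5 6 18 4]

[0.0000, 0.0000, 0.0000, 0.1000, 0.1000, 0.1667, 0.2000, 0.6000, 0.1333]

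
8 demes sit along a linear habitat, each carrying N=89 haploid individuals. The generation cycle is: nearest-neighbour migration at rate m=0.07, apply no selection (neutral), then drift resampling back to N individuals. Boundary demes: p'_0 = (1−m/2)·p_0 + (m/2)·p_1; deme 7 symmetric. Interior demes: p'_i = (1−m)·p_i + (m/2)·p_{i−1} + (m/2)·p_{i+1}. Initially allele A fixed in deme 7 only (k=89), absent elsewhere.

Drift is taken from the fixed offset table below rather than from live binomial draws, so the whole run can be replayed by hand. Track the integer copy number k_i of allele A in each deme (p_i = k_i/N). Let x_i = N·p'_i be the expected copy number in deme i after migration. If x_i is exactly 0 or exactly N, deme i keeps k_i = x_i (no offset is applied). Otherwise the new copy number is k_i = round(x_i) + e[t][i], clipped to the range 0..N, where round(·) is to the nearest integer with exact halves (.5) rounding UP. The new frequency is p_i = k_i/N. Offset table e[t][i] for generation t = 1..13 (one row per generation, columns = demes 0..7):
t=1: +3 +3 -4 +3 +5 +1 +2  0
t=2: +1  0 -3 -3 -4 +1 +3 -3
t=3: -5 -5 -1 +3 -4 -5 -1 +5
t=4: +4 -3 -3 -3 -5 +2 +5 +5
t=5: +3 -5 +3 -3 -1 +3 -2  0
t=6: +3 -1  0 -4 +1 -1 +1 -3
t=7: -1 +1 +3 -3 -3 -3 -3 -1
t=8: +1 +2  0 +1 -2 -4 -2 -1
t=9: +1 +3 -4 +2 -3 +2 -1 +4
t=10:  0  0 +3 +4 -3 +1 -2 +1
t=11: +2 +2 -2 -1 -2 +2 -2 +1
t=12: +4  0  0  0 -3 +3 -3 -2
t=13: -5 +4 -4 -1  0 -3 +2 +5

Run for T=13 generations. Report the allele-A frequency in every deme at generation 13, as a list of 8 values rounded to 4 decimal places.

[0.0000, 0.0000, 0.0000, 0.0000, 0.0000, 0.0674, 0.2247, 0.8090]

t=0: k=[0 0 0 0 0 0 0 89]
t=1: x=[0.0000 0.0000 0.0000 0.0000 0.0000 0.0000 3.1150 85.8850] k=[0 0 0 0 0 0 5 86]
t=2: x=[0.0000 0.0000 0.0000 0.0000 0.0000 0.1750 7.6600 83.1650] k=[0 0 0 0 0 1 11 80]
t=3: x=[0.0000 0.0000 0.0000 0.0000 0.0350 1.3150 13.0650 77.5850] k=[0 0 0 0 0 0 12 83]
t=4: x=[0.0000 0.0000 0.0000 0.0000 0.0000 0.4200 14.0650 80.5150] k=[0 0 0 0 0 2 19 86]
t=5: x=[0.0000 0.0000 0.0000 0.0000 0.0700 2.5250 20.7500 83.6550] k=[0 0 0 0 0 6 19 84]
t=6: x=[0.0000 0.0000 0.0000 0.0000 0.2100 6.2450 20.8200 81.7250] k=[0 0 0 0 1 5 22 79]
t=7: x=[0.0000 0.0000 0.0000 0.0350 1.1050 5.4550 23.4000 77.0050] k=[0 0 0 0 0 2 20 76]
t=8: x=[0.0000 0.0000 0.0000 0.0000 0.0700 2.5600 21.3300 74.0400] k=[0 0 0 0 0 0 19 73]
t=9: x=[0.0000 0.0000 0.0000 0.0000 0.0000 0.6650 20.2250 71.1100] k=[0 0 0 0 0 3 19 75]
t=10: x=[0.0000 0.0000 0.0000 0.0000 0.1050 3.4550 20.4000 73.0400] k=[0 0 0 0 0 4 18 74]
t=11: x=[0.0000 0.0000 0.0000 0.0000 0.1400 4.3500 19.4700 72.0400] k=[0 0 0 0 0 6 17 73]
t=12: x=[0.0000 0.0000 0.0000 0.0000 0.2100 6.1750 18.5750 71.0400] k=[0 0 0 0 0 9 16 69]
t=13: x=[0.0000 0.0000 0.0000 0.0000 0.3150 8.9300 17.6100 67.1450] k=[0 0 0 0 0 6 20 72]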